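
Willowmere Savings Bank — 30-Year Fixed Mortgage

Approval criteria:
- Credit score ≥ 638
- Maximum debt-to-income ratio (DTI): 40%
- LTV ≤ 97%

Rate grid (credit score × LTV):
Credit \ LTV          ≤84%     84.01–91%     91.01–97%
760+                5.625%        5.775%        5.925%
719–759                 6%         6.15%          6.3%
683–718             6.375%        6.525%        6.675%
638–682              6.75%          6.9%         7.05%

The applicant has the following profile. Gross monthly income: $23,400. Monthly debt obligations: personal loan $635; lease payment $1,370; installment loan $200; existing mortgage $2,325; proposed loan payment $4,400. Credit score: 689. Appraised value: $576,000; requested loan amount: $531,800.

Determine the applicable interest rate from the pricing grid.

6.675%

Credit score 689 ≥ 638; Total monthly debts = (635 + 1,370 + 200 + 2,325 + 4,400) = 8,930. DTI = 8,930/23,400 = 38.2% ≤ 40%
Loan-to-value = 531,800/576,000 = 92.3% — pass (97% max)
Credit 689 → row 683–718; LTV 92.3% → column 91.01–97%. Grid cell → 6.675%.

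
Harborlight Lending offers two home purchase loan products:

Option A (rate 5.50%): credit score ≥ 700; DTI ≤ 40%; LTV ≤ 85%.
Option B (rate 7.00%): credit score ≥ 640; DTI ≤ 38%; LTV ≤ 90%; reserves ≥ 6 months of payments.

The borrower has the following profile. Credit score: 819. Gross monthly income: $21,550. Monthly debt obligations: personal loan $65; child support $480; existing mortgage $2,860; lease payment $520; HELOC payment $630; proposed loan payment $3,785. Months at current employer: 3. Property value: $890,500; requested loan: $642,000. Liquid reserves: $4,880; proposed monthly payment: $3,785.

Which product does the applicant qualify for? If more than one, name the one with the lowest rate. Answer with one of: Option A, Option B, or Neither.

Total debts = (65 + 480 + 2,860 + 520 + 630 + 3,785) = 8,340; DTI = 8,340/21,550 = 38.7%.
LTV = 642,000/890,500 = 72.1%.
Reserves = 4,880/3,785 = 1.3 months.
Option A: score 819 ≥ 700; DTI 38.7% ≤ 40%; LTV 72.1% ≤ 85% → qualifies.
Option B: score 819 ≥ 640; DTI 38.7% > 38%; LTV 72.1% ≤ 90%; reserves 1.3 < 6 mo → does not qualify.

Option A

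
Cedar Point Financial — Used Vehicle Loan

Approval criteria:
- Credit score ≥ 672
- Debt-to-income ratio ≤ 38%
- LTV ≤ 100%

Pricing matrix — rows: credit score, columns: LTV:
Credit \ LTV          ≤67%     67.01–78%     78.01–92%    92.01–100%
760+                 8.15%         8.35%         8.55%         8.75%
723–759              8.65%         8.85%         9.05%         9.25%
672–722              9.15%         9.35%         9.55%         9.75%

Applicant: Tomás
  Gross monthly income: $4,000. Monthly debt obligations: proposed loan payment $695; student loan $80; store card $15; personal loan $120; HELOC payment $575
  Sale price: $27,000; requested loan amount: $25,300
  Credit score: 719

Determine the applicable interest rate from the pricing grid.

Credit score 719 ≥ 672; Total monthly debts = (695 + 80 + 15 + 120 + 575) = 1,485. DTI = 1,485/4,000 = 37.1% ≤ 38%
LTV = 25,300/27,000 = 93.7% ≤ 100%
Credit 719 → row 672–722; LTV 93.7% → column 92.01–100%. Grid cell → 9.75%.

9.75%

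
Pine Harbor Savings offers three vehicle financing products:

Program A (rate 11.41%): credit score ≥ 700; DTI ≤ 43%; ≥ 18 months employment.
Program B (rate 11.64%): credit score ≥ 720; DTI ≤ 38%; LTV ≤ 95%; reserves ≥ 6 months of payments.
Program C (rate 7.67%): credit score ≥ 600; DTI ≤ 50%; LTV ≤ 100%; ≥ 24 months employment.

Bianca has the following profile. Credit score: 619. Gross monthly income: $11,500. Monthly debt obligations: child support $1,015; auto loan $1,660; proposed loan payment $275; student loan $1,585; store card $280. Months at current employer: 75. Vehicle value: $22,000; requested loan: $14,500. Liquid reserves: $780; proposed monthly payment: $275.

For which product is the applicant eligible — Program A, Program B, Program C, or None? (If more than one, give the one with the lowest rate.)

Program C

Total debts = (1,015 + 1,660 + 275 + 1,585 + 280) = 4,815; DTI = 4,815/11,500 = 41.9%.
LTV = 14,500/22,000 = 65.9%.
Reserves = 780/275 = 2.8 months.
Program A: score 619 < 700; DTI 41.9% ≤ 43%; employment 75 ≥ 18 mo → does not qualify.
Program B: score 619 < 720; DTI 41.9% > 38%; LTV 65.9% ≤ 95%; reserves 2.8 < 6 mo → does not qualify.
Program C: score 619 ≥ 600; DTI 41.9% ≤ 50%; LTV 65.9% ≤ 100%; employment 75 ≥ 24 mo → qualifies.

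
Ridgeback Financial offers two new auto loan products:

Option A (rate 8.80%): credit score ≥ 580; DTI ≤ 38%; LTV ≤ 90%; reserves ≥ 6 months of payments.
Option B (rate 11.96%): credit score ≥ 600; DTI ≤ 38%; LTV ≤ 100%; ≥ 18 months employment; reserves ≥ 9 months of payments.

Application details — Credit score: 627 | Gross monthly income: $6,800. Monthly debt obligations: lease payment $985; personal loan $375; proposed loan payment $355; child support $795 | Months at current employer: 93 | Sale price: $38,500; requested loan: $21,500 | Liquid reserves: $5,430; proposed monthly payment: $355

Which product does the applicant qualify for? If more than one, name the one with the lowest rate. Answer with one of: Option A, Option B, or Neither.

Total debts = (985 + 375 + 355 + 795) = 2,510; DTI = 2,510/6,800 = 36.9%.
LTV = 21,500/38,500 = 55.8%.
Reserves = 5,430/355 = 15.3 months.
Option A: score 627 ≥ 580; DTI 36.9% ≤ 38%; LTV 55.8% ≤ 90%; reserves 15.3 ≥ 6 mo → qualifies.
Option B: score 627 ≥ 600; DTI 36.9% ≤ 38%; LTV 55.8% ≤ 100%; employment 93 ≥ 18 mo; reserves 15.3 ≥ 9 mo → qualifies.
Qualifying: Option A, Option B. Lowest rate is 8.80% → Option A.

Option A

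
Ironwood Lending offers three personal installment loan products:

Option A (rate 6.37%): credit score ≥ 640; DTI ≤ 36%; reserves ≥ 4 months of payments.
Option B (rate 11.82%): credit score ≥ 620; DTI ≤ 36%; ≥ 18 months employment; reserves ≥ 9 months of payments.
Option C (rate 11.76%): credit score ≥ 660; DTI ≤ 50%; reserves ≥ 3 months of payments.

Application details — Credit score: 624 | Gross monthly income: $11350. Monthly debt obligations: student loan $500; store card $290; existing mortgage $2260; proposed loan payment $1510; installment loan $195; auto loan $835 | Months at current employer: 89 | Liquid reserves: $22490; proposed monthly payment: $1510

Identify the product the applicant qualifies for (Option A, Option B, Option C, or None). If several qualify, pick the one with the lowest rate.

Total debts = (500 + 290 + 2,260 + 1,510 + 195 + 835) = 5,590; DTI = 5,590/11,350 = 49.3%.
Reserves = 22,490/1,510 = 14.9 months.
Option A: score 624 < 640; DTI 49.3% > 36%; reserves 14.9 ≥ 4 mo → does not qualify.
Option B: score 624 ≥ 620; DTI 49.3% > 36%; employment 89 ≥ 18 mo; reserves 14.9 ≥ 9 mo → does not qualify.
Option C: score 624 < 660; DTI 49.3% ≤ 50%; reserves 14.9 ≥ 3 mo → does not qualify.

None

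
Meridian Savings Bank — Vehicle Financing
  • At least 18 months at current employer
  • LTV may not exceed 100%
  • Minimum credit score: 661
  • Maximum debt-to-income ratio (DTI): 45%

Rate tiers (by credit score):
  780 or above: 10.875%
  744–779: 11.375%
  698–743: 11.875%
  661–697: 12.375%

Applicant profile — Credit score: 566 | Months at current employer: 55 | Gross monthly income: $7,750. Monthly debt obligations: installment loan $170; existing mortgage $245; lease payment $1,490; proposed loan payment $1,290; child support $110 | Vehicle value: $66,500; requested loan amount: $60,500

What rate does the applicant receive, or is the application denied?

Denied

Credit score 566 < 661 (below minimum)
Total monthly debts = (170 + 245 + 1,490 + 1,290 + 110) = 3,305. DTI: 3,305 ÷ 7,750 = 42.6%, within the 45% cap
LTV: 60,500 ÷ 66,500 = 91%, within 100% cap
Employment 55 ≥ 18 months
Not all requirements met → denied.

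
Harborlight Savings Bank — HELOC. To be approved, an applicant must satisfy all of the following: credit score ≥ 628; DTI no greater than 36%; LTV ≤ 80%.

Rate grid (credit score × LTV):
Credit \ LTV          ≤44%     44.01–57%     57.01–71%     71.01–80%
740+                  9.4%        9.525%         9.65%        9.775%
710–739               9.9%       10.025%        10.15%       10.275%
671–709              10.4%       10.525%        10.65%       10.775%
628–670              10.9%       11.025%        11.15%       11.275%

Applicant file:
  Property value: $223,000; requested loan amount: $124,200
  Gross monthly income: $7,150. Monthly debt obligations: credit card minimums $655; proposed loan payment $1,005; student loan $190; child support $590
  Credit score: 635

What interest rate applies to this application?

Credit score 635 ≥ 628; Total monthly debts = (655 + 1,005 + 190 + 590) = 2,440. DTI = 2,440/7,150 = 34.1% ≤ 36%
LTV = 124,200/223,000 = 55.7% ≤ 80%
Credit 635 → row 628–670; LTV 55.7% → column 44.01–57%. Grid cell → 11.025%.

11.025%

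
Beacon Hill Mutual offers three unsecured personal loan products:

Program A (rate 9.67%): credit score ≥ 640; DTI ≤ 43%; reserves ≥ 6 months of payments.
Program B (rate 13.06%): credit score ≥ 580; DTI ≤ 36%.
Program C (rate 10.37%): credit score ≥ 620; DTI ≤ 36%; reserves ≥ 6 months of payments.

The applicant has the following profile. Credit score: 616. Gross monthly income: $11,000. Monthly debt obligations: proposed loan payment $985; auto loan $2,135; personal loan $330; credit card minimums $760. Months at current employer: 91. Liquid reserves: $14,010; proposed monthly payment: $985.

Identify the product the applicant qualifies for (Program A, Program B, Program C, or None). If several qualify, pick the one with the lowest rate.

None

Total debts = (985 + 2,135 + 330 + 760) = 4,210; DTI = 4,210/11,000 = 38.3%.
Reserves = 14,010/985 = 14.2 months.
Program A: score 616 < 640; DTI 38.3% ≤ 43%; reserves 14.2 ≥ 6 mo → does not qualify.
Program B: score 616 ≥ 580; DTI 38.3% > 36% → does not qualify.
Program C: score 616 < 620; DTI 38.3% > 36%; reserves 14.2 ≥ 6 mo → does not qualify.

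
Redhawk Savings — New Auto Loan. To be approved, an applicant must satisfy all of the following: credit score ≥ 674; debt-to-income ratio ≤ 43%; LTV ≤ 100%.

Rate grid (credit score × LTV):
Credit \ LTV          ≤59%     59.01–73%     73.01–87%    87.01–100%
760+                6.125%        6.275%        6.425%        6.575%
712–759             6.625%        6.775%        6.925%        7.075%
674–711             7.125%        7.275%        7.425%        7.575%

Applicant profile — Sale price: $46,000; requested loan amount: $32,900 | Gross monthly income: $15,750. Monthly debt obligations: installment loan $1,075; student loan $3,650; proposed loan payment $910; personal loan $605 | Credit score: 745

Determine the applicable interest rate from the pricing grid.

Credit score 745 ≥ 674; Total monthly debts = (1,075 + 3,650 + 910 + 605) = 6,240. DTI: 6,240 ÷ 15,750 = 39.6%, within the 43% cap
LTV: 32,900 ÷ 46,000 = 71.5%, within 100% cap
Row: 745 falls in 712–759. Column: 71.5% falls in 59.01–73%. Rate = 6.775%.

6.775%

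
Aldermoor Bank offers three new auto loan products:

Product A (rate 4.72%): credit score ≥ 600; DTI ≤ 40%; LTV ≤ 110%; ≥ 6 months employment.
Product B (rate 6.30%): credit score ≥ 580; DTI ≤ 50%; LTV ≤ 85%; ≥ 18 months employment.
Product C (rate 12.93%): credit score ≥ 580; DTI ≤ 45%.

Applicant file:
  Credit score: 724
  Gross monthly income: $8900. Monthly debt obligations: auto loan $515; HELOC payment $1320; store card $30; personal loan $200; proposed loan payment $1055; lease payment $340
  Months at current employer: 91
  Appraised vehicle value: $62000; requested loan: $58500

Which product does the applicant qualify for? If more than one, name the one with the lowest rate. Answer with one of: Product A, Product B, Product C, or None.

Total debts = (515 + 1,320 + 30 + 200 + 1,055 + 340) = 3,460; DTI = 3,460/8,900 = 38.9%.
LTV = 58,500/62,000 = 94.4%.
Product A: score 724 ≥ 600; DTI 38.9% ≤ 40%; LTV 94.4% ≤ 110%; employment 91 ≥ 6 mo → qualifies.
Product B: score 724 ≥ 580; DTI 38.9% ≤ 50%; LTV 94.4% > 85%; employment 91 ≥ 18 mo → does not qualify.
Product C: score 724 ≥ 580; DTI 38.9% ≤ 45% → qualifies.
Qualifying: Product A, Product C. Lowest rate is 4.72% → Product A.

Product A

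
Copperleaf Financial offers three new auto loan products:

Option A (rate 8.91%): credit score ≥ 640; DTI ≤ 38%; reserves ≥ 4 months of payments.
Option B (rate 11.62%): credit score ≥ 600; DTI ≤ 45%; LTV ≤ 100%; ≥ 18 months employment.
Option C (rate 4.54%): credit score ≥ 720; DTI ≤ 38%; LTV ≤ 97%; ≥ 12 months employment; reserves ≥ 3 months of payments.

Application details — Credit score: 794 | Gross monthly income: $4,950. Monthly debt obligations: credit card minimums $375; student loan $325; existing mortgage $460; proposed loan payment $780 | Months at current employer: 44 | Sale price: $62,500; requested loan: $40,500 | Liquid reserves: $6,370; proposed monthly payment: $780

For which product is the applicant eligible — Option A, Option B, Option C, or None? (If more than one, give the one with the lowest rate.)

Option B

Total debts = (375 + 325 + 460 + 780) = 1,940; DTI = 1,940/4,950 = 39.2%.
LTV = 40,500/62,500 = 64.8%.
Reserves = 6,370/780 = 8.2 months.
Option A: score 794 ≥ 640; DTI 39.2% > 38%; reserves 8.2 ≥ 4 mo → does not qualify.
Option B: score 794 ≥ 600; DTI 39.2% ≤ 45%; LTV 64.8% ≤ 100%; employment 44 ≥ 18 mo → qualifies.
Option C: score 794 ≥ 720; DTI 39.2% > 38%; LTV 64.8% ≤ 97%; employment 44 ≥ 12 mo; reserves 8.2 ≥ 3 mo → does not qualify.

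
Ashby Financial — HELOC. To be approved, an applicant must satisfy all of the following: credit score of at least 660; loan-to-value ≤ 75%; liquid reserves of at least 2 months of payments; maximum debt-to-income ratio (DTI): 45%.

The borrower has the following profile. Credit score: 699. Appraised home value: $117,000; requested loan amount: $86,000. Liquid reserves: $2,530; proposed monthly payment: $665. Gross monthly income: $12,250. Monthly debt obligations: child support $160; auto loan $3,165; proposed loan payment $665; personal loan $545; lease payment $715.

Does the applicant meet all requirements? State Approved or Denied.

Credit score 699 ≥ 660 (meets)
LTV: 86,000 ÷ 117,000 = 73.5%, within 75% cap
Liquid reserves cover 2,530/665 = 3.8 months — ≥ 2 required
Total monthly debts = (160 + 3,165 + 665 + 545 + 715) = 5,250. DTI = 5,250/12,250 = 42.9% ≤ 45%
All criteria satisfied.

Approved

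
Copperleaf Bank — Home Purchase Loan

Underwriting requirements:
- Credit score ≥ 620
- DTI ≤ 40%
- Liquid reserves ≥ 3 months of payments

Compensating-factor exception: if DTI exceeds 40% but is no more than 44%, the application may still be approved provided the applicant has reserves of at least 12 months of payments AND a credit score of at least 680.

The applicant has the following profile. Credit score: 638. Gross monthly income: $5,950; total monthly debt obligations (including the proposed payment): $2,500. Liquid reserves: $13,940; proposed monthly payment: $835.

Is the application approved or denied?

Credit score 638 ≥ 620 (meets base)
DTI = 2,500/5,950 = 42% > 40% — standard DTI limit exceeded.
Reserves: 13,940 ÷ 835 = 16.7 months (meets 3-month minimum)
42% falls in the override range (40%–44%), so the compensating-factor test applies.
Reserves 16.7 ≥ 12 months; credit score 638 < 680.
Override conditions not both satisfied; exception does not apply.

Denied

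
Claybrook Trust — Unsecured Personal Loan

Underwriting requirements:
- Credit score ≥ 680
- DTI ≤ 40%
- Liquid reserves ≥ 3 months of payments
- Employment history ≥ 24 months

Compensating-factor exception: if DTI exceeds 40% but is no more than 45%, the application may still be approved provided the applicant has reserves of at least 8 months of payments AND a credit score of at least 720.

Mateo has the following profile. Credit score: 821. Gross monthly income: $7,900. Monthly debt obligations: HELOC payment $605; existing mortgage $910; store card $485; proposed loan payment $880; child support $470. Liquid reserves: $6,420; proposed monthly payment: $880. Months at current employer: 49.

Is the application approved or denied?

Credit score 821 ≥ 680 (meets base)
Total debts = (605 + 910 + 485 + 880 + 470) = 3,350. DTI = 3,350/7,900 = 42.4% > 40% — standard DTI limit exceeded.
Reserves = 6,420/880 = 7.3 months ≥ 3
Employment 49 ≥ 24 months
DTI 42.4% is within the 40%–45% exception band; checking compensating factors.
Override check — reserves: 7.3 mo (short of 8); score: 821 (ok).
Override conditions not both satisfied; exception does not apply.

Denied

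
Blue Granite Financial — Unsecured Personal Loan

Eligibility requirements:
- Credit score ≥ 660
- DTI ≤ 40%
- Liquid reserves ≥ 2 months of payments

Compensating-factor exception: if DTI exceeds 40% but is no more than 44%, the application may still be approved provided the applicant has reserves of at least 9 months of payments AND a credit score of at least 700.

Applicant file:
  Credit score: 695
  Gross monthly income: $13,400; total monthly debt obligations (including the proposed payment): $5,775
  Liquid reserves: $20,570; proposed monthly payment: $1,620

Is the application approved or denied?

Credit score 695 ≥ 660 (meets base)
DTI: 5,775 ÷ 13,400 = 43.1%, over the 40% base limit.
Liquid reserves cover 20,570/1,620 = 12.7 months — ≥ 2 required
43.1% falls in the override range (40%–44%), so the compensating-factor test applies.
Reserves 12.7 ≥ 9 months; credit score 695 < 700.
Compensating-factor requirement not fully met.

Denied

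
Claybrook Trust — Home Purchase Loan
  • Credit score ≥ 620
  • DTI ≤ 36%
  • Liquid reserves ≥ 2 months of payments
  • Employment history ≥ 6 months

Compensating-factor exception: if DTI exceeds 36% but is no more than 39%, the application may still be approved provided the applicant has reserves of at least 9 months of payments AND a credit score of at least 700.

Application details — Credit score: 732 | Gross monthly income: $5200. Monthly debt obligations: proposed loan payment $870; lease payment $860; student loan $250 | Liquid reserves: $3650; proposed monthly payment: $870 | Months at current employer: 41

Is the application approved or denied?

Credit score 732 ≥ 620 (meets base)
Total debts = (870 + 860 + 250) = 1,980. DTI = 1,980/5,200 = 38.1% > 36% — standard DTI limit exceeded.
Reserves: 3,650 ÷ 870 = 4.2 months (meets 2-month minimum)
Employment 41 ≥ 6 months
DTI 38.1% is within the 36%–39% exception band; checking compensating factors.
Override check — reserves: 4.2 mo (short of 9); score: 732 (ok).
Override conditions not both satisfied; exception does not apply.

Denied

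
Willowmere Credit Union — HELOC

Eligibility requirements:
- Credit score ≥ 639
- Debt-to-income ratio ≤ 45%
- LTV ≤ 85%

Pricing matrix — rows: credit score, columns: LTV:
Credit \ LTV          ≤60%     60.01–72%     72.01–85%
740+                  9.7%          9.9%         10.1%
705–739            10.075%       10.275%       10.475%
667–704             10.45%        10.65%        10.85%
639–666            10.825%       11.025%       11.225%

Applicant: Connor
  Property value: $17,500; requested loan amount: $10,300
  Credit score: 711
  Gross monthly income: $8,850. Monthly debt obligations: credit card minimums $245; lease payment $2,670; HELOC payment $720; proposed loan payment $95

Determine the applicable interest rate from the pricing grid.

10.075%

Credit score 711 ≥ 639; Total monthly debts = (245 + 2,670 + 720 + 95) = 3,730. DTI: 3,730 ÷ 8,850 = 42.1%, within the 45% cap
Loan-to-value = 10,300/17,500 = 58.9% — pass (85% max)
Score 711 is in the 705–739 band; LTV 58.9% is in the ≤60% band → 10.075%.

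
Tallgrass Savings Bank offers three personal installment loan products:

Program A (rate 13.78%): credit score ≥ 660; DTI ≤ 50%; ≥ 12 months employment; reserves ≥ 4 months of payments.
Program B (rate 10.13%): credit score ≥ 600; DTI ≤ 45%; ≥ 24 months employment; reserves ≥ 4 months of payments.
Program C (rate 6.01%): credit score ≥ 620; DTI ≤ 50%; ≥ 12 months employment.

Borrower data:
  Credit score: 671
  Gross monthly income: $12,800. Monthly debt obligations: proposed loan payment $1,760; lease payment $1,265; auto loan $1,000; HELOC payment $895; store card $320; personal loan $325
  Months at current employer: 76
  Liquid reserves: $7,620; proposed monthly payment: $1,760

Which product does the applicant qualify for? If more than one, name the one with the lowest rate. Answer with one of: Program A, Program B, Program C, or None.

Program C

Total debts = (1,760 + 1,265 + 1,000 + 895 + 320 + 325) = 5,565; DTI = 5,565/12,800 = 43.5%.
Reserves = 7,620/1,760 = 4.3 months.
Program A: score 671 ≥ 660; DTI 43.5% ≤ 50%; employment 76 ≥ 12 mo; reserves 4.3 ≥ 4 mo → qualifies.
Program B: score 671 ≥ 600; DTI 43.5% ≤ 45%; employment 76 ≥ 24 mo; reserves 4.3 ≥ 4 mo → qualifies.
Program C: score 671 ≥ 620; DTI 43.5% ≤ 50%; employment 76 ≥ 12 mo → qualifies.
Qualifying: Program A, Program B, Program C. Lowest rate is 6.01% → Program C.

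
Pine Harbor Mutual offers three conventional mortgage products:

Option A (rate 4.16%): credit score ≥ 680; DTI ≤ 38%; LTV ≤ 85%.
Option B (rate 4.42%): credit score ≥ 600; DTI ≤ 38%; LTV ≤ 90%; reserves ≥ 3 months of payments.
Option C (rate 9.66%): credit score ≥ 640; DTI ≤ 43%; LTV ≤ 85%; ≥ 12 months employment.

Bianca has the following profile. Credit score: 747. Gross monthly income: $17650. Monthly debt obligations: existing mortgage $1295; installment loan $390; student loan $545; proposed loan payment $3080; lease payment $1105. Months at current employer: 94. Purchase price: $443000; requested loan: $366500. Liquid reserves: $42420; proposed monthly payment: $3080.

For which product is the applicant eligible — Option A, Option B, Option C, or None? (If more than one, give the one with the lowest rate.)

Option A

Total debts = (1,295 + 390 + 545 + 3,080 + 1,105) = 6,415; DTI = 6,415/17,650 = 36.3%.
LTV = 366,500/443,000 = 82.7%.
Reserves = 42,420/3,080 = 13.8 months.
Option A: score 747 ≥ 680; DTI 36.3% ≤ 38%; LTV 82.7% ≤ 85% → qualifies.
Option B: score 747 ≥ 600; DTI 36.3% ≤ 38%; LTV 82.7% ≤ 90%; reserves 13.8 ≥ 3 mo → qualifies.
Option C: score 747 ≥ 640; DTI 36.3% ≤ 43%; LTV 82.7% ≤ 85%; employment 94 ≥ 12 mo → qualifies.
Qualifying: Option A, Option B, Option C. Lowest rate is 4.16% → Option A.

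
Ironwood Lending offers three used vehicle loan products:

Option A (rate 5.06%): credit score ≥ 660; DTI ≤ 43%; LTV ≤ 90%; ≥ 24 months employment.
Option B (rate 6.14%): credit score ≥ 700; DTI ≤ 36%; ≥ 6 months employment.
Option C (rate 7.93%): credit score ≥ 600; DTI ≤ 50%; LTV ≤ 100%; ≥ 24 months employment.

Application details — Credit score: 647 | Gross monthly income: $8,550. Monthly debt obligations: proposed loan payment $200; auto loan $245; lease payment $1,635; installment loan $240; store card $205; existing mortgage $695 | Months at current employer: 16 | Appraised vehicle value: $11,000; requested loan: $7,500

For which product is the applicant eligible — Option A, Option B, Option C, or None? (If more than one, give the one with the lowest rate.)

None

Total debts = (200 + 245 + 1,635 + 240 + 205 + 695) = 3,220; DTI = 3,220/8,550 = 37.7%.
LTV = 7,500/11,000 = 68.2%.
Option A: score 647 < 660; DTI 37.7% ≤ 43%; LTV 68.2% ≤ 90%; employment 16 < 24 mo → does not qualify.
Option B: score 647 < 700; DTI 37.7% > 36%; employment 16 ≥ 6 mo → does not qualify.
Option C: score 647 ≥ 600; DTI 37.7% ≤ 50%; LTV 68.2% ≤ 100%; employment 16 < 24 mo → does not qualify.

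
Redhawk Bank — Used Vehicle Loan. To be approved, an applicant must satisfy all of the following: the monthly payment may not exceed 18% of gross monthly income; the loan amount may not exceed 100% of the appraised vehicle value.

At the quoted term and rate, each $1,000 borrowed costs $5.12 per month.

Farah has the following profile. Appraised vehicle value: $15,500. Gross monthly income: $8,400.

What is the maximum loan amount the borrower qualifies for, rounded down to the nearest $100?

$15,500

Payment cap: 18% × $8,400 = $1,512/month.
At $5.12 per $1,000, that supports 1,512/5.12 × 1,000 ≈ $295,312 → $295,300.
LTV cap: 100% × $15,500 = $15,500 → $15,500.
Binding constraint: loan-to-value.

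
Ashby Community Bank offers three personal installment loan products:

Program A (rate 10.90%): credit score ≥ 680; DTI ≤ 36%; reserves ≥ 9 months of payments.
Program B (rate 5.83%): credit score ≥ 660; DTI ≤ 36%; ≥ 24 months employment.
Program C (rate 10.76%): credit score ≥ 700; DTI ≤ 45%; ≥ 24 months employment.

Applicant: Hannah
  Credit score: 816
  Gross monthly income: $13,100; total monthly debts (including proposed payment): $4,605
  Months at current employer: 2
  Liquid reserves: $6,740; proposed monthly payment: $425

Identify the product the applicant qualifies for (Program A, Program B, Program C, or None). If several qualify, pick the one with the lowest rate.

DTI = 4,605/13,100 = 35.2%.
Reserves = 6,740/425 = 15.9 months.
Program A: score 816 ≥ 680; DTI 35.2% ≤ 36%; reserves 15.9 ≥ 9 mo → qualifies.
Program B: score 816 ≥ 660; DTI 35.2% ≤ 36%; employment 2 < 24 mo → does not qualify.
Program C: score 816 ≥ 700; DTI 35.2% ≤ 45%; employment 2 < 24 mo → does not qualify.

Program A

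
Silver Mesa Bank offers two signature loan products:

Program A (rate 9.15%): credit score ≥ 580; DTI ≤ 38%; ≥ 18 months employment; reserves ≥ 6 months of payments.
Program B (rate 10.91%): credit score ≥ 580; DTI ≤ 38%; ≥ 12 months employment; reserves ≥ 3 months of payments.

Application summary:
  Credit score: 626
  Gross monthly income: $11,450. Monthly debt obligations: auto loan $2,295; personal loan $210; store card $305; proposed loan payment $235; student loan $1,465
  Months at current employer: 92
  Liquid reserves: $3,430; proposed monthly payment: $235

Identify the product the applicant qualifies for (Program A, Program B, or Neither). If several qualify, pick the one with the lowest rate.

Total debts = (2,295 + 210 + 305 + 235 + 1,465) = 4,510; DTI = 4,510/11,450 = 39.4%.
Reserves = 3,430/235 = 14.6 months.
Program A: score 626 ≥ 580; DTI 39.4% > 38%; employment 92 ≥ 18 mo; reserves 14.6 ≥ 6 mo → does not qualify.
Program B: score 626 ≥ 580; DTI 39.4% > 38%; employment 92 ≥ 12 mo; reserves 14.6 ≥ 3 mo → does not qualify.

Neither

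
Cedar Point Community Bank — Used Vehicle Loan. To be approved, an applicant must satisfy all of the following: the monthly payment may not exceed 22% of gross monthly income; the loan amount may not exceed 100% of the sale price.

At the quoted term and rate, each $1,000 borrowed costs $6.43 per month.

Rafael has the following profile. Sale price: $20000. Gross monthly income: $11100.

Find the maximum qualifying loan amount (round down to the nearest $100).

Payment cap: 22% × $11,100 = $2,442/month.
At $6.43 per $1,000, that supports 2,442/6.43 × 1,000 ≈ $379,782 → $379,700.
LTV cap: 100% × $20,000 = $20,000 → $20,000.
Binding constraint: loan-to-value.

$20,000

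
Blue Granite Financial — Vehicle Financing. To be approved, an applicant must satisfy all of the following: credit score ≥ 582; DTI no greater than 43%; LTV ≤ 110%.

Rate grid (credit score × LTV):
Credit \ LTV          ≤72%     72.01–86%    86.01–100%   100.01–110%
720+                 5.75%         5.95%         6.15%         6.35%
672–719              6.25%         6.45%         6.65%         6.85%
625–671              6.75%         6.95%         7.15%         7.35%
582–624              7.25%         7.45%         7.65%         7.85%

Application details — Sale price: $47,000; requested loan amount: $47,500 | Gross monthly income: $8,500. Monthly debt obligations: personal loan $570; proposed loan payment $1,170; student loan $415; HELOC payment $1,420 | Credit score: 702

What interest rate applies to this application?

6.85%

Credit score 702 ≥ 582; Total monthly debts = (570 + 1,170 + 415 + 1,420) = 3,575. DTI: 3,575 ÷ 8,500 = 42.1%, within the 43% cap
LTV = 47,500/47,000 = 101.1% ≤ 110%
Credit 702 → row 672–719; LTV 101.1% → column 100.01–110%. Grid cell → 6.85%.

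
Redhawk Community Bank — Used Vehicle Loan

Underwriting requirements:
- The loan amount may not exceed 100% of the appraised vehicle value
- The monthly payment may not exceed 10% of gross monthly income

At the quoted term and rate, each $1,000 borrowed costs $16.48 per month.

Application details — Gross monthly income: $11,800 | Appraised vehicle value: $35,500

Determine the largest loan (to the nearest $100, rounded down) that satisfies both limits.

Payment cap: 10% × $11,800 = $1,180/month.
At $16.48 per $1,000, that supports 1,180/16.48 × 1,000 ≈ $71,601 → $71,600.
LTV cap: 100% × $35,500 = $35,500 → $35,500.
Binding constraint: loan-to-value.

$35,500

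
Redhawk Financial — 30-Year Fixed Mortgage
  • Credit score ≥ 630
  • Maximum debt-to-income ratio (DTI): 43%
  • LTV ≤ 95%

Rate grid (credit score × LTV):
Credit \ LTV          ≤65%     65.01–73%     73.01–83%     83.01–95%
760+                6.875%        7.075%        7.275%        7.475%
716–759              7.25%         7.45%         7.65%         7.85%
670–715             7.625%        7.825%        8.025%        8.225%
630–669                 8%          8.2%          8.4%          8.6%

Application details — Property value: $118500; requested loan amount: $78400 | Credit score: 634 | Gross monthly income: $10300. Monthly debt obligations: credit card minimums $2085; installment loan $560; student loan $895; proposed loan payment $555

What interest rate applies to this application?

Credit score 634 ≥ 630; Total monthly debts = (2,085 + 560 + 895 + 555) = 4,095. DTI: 4,095 ÷ 10,300 = 39.8%, within the 43% cap
Loan-to-value = 78,400/118,500 = 66.2% — pass (95% max)
Row: 634 falls in 630–669. Column: 66.2% falls in 65.01–73%. Rate = 8.2%.

8.2%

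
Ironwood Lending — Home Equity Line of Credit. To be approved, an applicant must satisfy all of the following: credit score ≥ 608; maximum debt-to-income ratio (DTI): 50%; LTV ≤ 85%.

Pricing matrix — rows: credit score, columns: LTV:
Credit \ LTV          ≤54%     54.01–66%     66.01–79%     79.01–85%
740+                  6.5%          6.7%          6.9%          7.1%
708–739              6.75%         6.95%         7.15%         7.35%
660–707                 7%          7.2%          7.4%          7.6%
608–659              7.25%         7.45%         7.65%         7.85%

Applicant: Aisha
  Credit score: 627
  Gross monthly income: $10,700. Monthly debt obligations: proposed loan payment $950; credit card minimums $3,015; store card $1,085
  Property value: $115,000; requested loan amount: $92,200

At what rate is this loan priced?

Credit score 627 ≥ 608; Total monthly debts = (950 + 3,015 + 1,085) = 5,050. DTI: 5,050 ÷ 10,700 = 47.2%, within the 50% cap
LTV = 92,200/115,000 = 80.2% ≤ 85%
Score 627 is in the 608–659 band; LTV 80.2% is in the 79.01–85% band → 7.85%.

7.85%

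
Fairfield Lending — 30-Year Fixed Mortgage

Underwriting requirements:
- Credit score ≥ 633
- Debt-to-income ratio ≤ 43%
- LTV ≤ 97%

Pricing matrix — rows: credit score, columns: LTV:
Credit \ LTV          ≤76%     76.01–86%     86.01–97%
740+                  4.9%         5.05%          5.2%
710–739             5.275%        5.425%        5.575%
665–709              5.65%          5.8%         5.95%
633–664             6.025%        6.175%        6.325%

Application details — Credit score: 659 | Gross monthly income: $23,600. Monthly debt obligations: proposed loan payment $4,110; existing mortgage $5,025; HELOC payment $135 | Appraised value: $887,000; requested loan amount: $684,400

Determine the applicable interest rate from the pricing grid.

6.175%

Credit score 659 ≥ 633; Total monthly debts = (4,110 + 5,025 + 135) = 9,270. DTI = 9,270/23,600 = 39.3% ≤ 43%
LTV = 684,400/887,000 = 77.2% ≤ 97%
Credit 659 → row 633–664; LTV 77.2% → column 76.01–86%. Grid cell → 6.175%.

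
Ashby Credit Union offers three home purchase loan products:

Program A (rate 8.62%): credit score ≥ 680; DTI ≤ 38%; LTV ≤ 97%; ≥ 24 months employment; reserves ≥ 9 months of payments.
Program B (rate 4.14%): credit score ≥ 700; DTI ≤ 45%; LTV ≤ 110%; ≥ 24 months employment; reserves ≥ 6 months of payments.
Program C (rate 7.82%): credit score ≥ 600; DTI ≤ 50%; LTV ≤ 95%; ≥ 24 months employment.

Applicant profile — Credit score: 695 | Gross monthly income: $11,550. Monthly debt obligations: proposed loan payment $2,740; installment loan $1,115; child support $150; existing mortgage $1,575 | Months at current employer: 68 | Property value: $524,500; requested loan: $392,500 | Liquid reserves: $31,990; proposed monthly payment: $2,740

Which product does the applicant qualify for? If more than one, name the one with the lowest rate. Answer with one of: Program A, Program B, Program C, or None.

Program C

Total debts = (2,740 + 1,115 + 150 + 1,575) = 5,580; DTI = 5,580/11,550 = 48.3%.
LTV = 392,500/524,500 = 74.8%.
Reserves = 31,990/2,740 = 11.7 months.
Program A: score 695 ≥ 680; DTI 48.3% > 38%; LTV 74.8% ≤ 97%; employment 68 ≥ 24 mo; reserves 11.7 ≥ 9 mo → does not qualify.
Program B: score 695 < 700; DTI 48.3% > 45%; LTV 74.8% ≤ 110%; employment 68 ≥ 24 mo; reserves 11.7 ≥ 6 mo → does not qualify.
Program C: score 695 ≥ 600; DTI 48.3% ≤ 50%; LTV 74.8% ≤ 95%; employment 68 ≥ 24 mo → qualifies.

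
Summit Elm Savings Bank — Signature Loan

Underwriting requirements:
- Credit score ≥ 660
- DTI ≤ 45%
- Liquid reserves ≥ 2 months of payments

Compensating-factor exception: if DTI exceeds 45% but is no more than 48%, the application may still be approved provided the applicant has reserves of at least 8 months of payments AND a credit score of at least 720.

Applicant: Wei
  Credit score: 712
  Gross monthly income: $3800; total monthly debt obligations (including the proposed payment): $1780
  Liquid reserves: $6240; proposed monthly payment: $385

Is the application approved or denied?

Denied

Credit score 712 ≥ 660 (meets base)
DTI: 1,780 ÷ 3,800 = 46.8%, over the 45% base limit.
Reserves: 6,240 ÷ 385 = 16.2 months (meets 2-month minimum)
DTI 46.8% is within the 45%–48% exception band; checking compensating factors.
Reserves 16.2 ≥ 8 months; credit score 712 < 720.
Compensating-factor requirement not fully met.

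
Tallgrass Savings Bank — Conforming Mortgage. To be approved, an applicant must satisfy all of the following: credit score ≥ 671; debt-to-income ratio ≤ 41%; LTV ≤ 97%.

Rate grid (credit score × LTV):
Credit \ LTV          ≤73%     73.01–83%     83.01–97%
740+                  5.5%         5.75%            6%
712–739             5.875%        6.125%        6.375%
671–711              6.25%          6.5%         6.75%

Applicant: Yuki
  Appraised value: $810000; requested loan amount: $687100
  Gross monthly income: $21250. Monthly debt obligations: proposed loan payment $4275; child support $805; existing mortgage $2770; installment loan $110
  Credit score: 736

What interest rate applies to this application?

6.375%

Credit score 736 ≥ 671; Total monthly debts = (4,275 + 805 + 2,770 + 110) = 7,960. Debt-to-income = 7,960/21,250 = 37.5% — meets 41% limit
LTV: 687,100 ÷ 810,000 = 84.8%, within 97% cap
Row: 736 falls in 712–739. Column: 84.8% falls in 83.01–97%. Rate = 6.375%.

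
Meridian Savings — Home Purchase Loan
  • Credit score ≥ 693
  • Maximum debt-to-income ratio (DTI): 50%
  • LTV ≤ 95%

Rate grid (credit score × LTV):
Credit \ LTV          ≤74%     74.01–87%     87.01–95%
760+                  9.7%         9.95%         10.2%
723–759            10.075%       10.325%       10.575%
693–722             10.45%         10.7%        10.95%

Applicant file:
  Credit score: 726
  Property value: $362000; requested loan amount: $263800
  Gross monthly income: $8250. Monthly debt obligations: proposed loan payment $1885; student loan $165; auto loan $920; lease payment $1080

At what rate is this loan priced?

Credit score 726 ≥ 693; Total monthly debts = (1,885 + 165 + 920 + 1,080) = 4,050. Debt-to-income = 4,050/8,250 = 49.1% — meets 50% limit
Loan-to-value = 263,800/362,000 = 72.9% — pass (95% max)
Credit 726 → row 723–759; LTV 72.9% → column ≤74%. Grid cell → 10.075%.

10.075%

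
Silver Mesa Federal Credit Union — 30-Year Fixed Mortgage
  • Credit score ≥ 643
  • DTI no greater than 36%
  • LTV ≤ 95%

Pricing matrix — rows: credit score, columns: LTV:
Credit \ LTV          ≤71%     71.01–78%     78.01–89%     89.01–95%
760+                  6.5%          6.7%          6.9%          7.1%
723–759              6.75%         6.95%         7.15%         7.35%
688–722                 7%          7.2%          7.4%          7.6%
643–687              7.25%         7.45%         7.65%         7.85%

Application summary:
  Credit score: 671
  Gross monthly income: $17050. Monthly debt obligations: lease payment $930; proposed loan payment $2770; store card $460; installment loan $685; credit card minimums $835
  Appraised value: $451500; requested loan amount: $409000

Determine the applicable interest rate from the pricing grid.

7.85%

Credit score 671 ≥ 643; Total monthly debts = (930 + 2,770 + 460 + 685 + 835) = 5,680. DTI = 5,680/17,050 = 33.3% ≤ 36%
LTV = 409,000/451,500 = 90.6% ≤ 95%
Score 671 is in the 643–687 band; LTV 90.6% is in the 89.01–95% band → 7.85%.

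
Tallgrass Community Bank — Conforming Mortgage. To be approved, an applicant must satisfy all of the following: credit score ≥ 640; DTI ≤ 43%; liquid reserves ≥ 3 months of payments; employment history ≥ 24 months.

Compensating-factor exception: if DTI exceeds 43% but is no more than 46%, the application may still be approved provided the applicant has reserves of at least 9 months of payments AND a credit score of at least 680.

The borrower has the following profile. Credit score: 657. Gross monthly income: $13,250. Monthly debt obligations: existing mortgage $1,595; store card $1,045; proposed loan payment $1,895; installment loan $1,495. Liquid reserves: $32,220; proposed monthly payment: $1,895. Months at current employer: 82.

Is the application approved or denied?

Credit score 657 ≥ 640 (meets base)
Total debts = (1,595 + 1,045 + 1,895 + 1,495) = 6,030. DTI: 6,030 ÷ 13,250 = 45.5%, over the 43% base limit.
Reserves: 32,220 ÷ 1,895 = 17.0 months (meets 3-month minimum)
Employment 82 ≥ 24 months
DTI 45.5% is within the 43%–46% exception band; checking compensating factors.
Reserves 17.0 ≥ 9 months; credit score 657 < 680.
Compensating-factor requirement not fully met.

Denied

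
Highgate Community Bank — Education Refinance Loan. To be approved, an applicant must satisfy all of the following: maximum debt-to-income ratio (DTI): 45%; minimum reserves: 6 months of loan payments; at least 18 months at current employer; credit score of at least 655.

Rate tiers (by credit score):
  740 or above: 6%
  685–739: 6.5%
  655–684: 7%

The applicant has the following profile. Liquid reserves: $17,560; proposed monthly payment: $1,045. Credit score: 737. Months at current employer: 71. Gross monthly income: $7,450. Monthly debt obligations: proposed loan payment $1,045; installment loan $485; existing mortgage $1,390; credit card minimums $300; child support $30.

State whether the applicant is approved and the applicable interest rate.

Credit score 737 ≥ 655 (meets minimum)
Employment 71 ≥ 18 months
Total monthly debts = (1,045 + 485 + 1,390 + 300 + 30) = 3,250. Debt-to-income = 3,250/7,450 = 43.6% — meets 45% limit
Reserves = 17,560/1,045 = 16.8 months ≥ 6
All requirements met. Score 737 falls in the 685–739 tier → 6.5%.

Approved at 6.5%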